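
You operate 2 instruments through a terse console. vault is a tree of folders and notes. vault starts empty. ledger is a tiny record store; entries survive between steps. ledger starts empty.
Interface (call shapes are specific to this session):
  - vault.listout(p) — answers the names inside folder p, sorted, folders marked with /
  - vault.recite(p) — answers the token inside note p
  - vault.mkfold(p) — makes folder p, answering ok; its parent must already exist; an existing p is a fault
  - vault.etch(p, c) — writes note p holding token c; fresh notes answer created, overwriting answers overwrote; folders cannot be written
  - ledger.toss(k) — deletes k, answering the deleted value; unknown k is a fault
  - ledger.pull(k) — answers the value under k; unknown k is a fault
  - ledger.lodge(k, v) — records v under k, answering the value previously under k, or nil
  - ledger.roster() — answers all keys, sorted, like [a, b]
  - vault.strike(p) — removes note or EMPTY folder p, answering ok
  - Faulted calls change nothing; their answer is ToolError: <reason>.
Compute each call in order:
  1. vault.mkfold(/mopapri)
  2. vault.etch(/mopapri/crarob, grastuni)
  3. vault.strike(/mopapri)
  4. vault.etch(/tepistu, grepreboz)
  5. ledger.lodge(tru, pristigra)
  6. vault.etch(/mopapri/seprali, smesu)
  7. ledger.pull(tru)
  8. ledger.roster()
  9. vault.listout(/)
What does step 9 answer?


Answer: [mopapri/, tepistu]

Derivation:
I run vault.mkfold using p: /mopapri, — result: ok.
I try vault.etch using p: /mopapri/crarob, c: grastuni, yielding created.
I use vault.strike using p: /mopapri, which returns ToolError: not empty.
Then vault.etch using p: /tepistu, c: grepreboz, and see created.
I invoke ledger.lodge using k: tru, v: pristigra, → nil.
Using vault.etch using p: /mopapri/seprali, c: smesu, and get created.
I try ledger.pull using k: tru, — result: pristigra.
Next I call ledger.roster, giving [tru].
Next I call vault.listout using p: /: [mopapri/, tepistu].


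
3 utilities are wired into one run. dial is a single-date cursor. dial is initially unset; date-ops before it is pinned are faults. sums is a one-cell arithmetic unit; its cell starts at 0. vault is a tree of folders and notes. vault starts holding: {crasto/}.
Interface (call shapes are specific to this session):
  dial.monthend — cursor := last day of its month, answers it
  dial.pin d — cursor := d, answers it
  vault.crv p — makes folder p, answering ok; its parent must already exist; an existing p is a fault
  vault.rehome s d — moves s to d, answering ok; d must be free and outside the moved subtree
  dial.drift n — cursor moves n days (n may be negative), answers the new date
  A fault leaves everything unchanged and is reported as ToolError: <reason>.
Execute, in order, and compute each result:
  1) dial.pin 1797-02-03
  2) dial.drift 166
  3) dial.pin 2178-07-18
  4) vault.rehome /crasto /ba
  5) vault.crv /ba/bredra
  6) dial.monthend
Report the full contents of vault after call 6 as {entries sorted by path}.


% dial.pin d: 1797-02-03
[out] 1797-02-03
% dial.drift n: 166
[out] 1797-07-19
% dial.pin d: 2178-07-18
[out] 2178-07-18
% vault.rehome s: /crasto d: /ba
[out] ok
% vault.crv p: /ba/bredra
[out] ok
% dial.monthend
[out] 2178-07-31

Answer: {ba/, ba/bredra/}


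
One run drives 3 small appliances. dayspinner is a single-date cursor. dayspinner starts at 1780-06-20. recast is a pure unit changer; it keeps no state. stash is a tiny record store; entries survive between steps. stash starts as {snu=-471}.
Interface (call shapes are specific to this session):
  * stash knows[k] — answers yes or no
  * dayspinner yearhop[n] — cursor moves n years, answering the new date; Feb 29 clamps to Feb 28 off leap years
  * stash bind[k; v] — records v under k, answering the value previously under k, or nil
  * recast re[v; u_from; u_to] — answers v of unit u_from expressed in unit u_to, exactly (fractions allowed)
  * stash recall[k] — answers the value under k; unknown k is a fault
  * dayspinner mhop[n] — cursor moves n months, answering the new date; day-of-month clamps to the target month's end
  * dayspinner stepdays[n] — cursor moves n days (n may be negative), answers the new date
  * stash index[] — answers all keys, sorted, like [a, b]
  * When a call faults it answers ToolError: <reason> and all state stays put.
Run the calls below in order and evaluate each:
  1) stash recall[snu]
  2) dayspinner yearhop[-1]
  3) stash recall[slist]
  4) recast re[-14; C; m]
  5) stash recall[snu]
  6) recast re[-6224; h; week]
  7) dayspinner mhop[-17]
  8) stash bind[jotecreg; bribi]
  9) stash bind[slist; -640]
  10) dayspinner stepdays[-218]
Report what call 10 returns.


Answer: 1777-06-16

Derivation:
→ stash recall(k=snu)
← -471
→ dayspinner yearhop(n=-1)
← 1779-06-20
→ stash recall(k=slist)
← ToolError: no such key slist
→ recast re(v=-14, u_from=C, u_to=m)
← ToolError: incompatible units
→ stash recall(k=snu)
← -471
→ recast re(v=-6224, u_from=h, u_to=week)
← -778/21
→ dayspinner mhop(n=-17)
← 1778-01-20
→ stash bind(k=jotecreg, v=bribi)
← nil
→ stash bind(k=slist, v=-640)
← nil
→ dayspinner stepdays(n=-218)
← 1777-06-16


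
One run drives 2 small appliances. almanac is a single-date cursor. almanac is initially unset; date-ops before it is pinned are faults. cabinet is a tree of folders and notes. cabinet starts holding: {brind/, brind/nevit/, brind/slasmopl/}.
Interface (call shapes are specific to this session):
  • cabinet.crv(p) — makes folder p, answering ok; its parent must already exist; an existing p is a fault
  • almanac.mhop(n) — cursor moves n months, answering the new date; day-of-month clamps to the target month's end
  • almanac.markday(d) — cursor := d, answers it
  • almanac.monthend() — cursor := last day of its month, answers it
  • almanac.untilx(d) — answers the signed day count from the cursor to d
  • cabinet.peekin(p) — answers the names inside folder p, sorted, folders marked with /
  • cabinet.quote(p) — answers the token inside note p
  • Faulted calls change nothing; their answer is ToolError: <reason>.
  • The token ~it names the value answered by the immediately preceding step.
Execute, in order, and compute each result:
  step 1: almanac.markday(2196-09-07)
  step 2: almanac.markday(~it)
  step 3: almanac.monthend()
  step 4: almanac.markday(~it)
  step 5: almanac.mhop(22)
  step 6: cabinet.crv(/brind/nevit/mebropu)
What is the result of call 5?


Answer: 2198-07-30

Derivation:
>> almanac.markday(2196-09-07)
<< 2196-09-07
>> almanac.markday(~it)
<< 2196-09-07
>> almanac.monthend()
<< 2196-09-30
>> almanac.markday(~it)
<< 2196-09-30
>> almanac.mhop(22)
<< 2198-07-30
>> cabinet.crv(/brind/nevit/mebropu)
<< ok


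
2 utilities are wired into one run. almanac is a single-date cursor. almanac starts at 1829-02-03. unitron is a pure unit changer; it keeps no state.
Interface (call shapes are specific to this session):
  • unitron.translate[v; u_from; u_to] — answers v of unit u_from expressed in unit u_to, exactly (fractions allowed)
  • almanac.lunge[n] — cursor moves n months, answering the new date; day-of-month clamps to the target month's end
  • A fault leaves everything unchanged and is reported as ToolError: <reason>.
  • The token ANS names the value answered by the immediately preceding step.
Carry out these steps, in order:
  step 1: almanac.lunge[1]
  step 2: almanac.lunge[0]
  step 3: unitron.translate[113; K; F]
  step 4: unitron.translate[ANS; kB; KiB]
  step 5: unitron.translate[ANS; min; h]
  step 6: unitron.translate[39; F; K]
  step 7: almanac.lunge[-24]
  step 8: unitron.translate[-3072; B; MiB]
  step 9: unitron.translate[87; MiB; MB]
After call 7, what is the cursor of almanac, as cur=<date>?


$ lunge n→1
:: 1829-03-03
$ lunge n→0
:: 1829-03-03
$ translate v→113 u_from→K u_to→F
:: -25627/100
$ translate v→ANS u_from→kB u_to→KiB
:: -128135/512
$ translate v→ANS u_from→min u_to→h
:: -25627/6144
$ translate v→39 u_from→F u_to→K
:: 49867/180
$ lunge n→-24
:: 1827-03-03
$ translate v→-3072 u_from→B u_to→MiB
:: -3/1024
$ translate v→87 u_from→MiB u_to→MB
:: 1425408/15625

Answer: cur=1827-03-03


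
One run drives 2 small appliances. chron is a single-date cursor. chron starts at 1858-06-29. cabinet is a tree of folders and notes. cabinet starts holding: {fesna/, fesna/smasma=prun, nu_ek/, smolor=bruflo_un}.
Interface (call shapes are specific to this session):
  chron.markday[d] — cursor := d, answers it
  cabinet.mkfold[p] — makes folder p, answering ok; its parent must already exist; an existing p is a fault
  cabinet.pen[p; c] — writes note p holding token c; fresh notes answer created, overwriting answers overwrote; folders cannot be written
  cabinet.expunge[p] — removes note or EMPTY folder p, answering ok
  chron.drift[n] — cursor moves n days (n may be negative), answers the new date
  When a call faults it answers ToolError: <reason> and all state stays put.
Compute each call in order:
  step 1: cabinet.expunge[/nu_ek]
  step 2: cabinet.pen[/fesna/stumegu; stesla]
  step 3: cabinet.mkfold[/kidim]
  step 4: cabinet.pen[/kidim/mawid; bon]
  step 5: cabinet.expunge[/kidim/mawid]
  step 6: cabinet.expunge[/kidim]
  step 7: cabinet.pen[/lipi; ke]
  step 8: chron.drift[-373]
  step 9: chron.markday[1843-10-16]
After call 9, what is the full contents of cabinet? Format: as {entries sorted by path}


~$ expunge p→/nu_ek
[out] ok
~$ pen p→/fesna/stumegu c→stesla
[out] created
~$ mkfold p→/kidim
[out] ok
~$ pen p→/kidim/mawid c→bon
[out] created
~$ expunge p→/kidim/mawid
[out] ok
~$ expunge p→/kidim
[out] ok
~$ pen p→/lipi c→ke
[out] created
~$ drift n→-373
[out] 1857-06-21
~$ markday d→1843-10-16
[out] 1843-10-16

Answer: {fesna/, fesna/smasma=prun, fesna/stumegu=stesla, lipi=ke, smolor=bruflo_un}


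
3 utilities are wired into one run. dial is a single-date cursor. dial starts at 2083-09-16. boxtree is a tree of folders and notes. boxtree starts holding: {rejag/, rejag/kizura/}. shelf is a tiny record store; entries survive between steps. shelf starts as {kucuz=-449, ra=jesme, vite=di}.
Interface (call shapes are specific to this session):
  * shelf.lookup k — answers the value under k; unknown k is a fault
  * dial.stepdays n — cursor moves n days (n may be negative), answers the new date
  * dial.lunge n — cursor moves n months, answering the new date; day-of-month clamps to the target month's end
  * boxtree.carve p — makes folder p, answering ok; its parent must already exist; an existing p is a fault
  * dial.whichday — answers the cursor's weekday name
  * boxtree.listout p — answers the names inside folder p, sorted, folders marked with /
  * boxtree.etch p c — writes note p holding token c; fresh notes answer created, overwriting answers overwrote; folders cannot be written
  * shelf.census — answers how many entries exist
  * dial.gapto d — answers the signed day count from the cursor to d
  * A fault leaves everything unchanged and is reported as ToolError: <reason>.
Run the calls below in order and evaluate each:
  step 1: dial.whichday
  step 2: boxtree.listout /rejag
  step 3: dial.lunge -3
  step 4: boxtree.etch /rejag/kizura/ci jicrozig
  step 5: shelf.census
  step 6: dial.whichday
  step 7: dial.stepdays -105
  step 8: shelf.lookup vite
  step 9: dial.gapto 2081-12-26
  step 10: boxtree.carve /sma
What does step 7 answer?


I try dial.whichday: Thursday.
Then boxtree.listout using p='/rejag', and see [kizura/].
I use dial.lunge using n='-3', and get 2083-06-16.
Next I call boxtree.etch using p='/rejag/kizura/ci', c='jicrozig', and see created.
I use shelf.census(), and see 3.
Invoking dial.whichday(), and observe Wednesday.
I call dial.stepdays using n='-105': 2083-03-03.
Invoking shelf.lookup using k='vite', yielding di.
Using dial.gapto using d='2081-12-26', yielding -432.
Next I call boxtree.carve using p='/sma', and see ok.

Answer: 2083-03-03


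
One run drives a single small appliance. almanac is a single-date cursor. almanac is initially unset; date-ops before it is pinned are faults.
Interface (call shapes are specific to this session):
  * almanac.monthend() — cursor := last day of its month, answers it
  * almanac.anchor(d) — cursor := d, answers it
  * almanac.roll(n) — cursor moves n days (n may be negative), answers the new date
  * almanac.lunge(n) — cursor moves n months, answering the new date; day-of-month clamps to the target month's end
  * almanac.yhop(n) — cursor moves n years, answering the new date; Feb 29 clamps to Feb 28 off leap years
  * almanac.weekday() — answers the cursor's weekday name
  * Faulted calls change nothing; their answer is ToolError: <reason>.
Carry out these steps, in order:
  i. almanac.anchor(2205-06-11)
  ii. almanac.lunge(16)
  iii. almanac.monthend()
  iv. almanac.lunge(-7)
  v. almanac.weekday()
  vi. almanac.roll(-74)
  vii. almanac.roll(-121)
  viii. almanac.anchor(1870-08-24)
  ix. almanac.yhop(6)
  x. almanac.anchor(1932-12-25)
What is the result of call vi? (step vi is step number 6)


Answer: 2206-01-16

Derivation:
# almanac.anchor(2205-06-11) == 2205-06-11
# almanac.lunge(16) == 2206-10-11
# almanac.monthend() == 2206-10-31
# almanac.lunge(-7) == 2206-03-31
# almanac.weekday() == Monday
# almanac.roll(-74) == 2206-01-16
# almanac.roll(-121) == 2205-09-17
# almanac.anchor(1870-08-24) == 1870-08-24
# almanac.yhop(6) == 1876-08-24
# almanac.anchor(1932-12-25) == 1932-12-25


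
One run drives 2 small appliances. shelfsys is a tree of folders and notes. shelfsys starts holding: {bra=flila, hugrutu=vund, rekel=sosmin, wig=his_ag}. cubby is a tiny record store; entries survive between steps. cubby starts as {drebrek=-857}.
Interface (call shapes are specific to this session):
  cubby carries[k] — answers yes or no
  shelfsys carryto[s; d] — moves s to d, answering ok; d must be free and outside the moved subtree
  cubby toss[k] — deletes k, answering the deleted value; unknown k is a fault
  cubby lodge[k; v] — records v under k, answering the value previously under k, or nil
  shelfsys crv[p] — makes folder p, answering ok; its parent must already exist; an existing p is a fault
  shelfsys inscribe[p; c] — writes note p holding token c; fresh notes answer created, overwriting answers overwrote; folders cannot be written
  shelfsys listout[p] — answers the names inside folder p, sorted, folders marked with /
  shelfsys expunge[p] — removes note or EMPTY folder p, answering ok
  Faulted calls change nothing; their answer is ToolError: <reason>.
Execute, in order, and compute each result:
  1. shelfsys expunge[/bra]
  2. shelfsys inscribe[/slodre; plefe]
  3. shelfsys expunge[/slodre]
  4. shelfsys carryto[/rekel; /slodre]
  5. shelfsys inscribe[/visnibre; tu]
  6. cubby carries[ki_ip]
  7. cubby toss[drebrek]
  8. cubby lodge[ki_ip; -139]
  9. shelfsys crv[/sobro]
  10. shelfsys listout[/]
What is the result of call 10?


Answer: [hugrutu, slodre, sobro/, visnibre, wig]

Derivation:
CALL shelfsys expunge[p→/bra]
RET  ok
CALL shelfsys inscribe[p→/slodre; c→plefe]
RET  created
CALL shelfsys expunge[p→/slodre]
RET  ok
CALL shelfsys carryto[s→/rekel; d→/slodre]
RET  ok
CALL shelfsys inscribe[p→/visnibre; c→tu]
RET  created
CALL cubby carries[k→ki_ip]
RET  no
CALL cubby toss[k→drebrek]
RET  -857
CALL cubby lodge[k→ki_ip; v→-139]
RET  nil
CALL shelfsys crv[p→/sobro]
RET  ok
CALL shelfsys listout[p→/]
RET  [hugrutu, slodre, sobro/, visnibre, wig]


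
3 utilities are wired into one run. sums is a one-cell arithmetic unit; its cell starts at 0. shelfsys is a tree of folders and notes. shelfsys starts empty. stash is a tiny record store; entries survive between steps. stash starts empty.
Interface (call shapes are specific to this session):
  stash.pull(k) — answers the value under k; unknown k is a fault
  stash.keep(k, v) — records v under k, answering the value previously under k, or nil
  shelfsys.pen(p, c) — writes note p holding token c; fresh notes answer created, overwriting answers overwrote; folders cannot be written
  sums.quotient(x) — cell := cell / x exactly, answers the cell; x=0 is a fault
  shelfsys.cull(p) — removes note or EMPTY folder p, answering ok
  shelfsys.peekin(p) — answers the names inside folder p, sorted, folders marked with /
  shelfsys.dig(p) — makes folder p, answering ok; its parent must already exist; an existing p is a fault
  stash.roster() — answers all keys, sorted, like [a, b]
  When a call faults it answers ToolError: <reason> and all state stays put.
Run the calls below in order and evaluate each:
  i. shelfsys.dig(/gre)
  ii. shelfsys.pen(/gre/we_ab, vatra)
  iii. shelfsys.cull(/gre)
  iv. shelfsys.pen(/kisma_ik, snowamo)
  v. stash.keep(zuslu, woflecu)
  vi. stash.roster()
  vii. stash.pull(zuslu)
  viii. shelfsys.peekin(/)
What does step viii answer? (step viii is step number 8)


% dig(p=/gre) : ok
% pen(p=/gre/we_ab, c=vatra) : created
% cull(p=/gre) : ToolError: not empty
% pen(p=/kisma_ik, c=snowamo) : created
% keep(k=zuslu, v=woflecu) : nil
% roster() : [zuslu]
% pull(k=zuslu) : woflecu
% peekin(p=/) : [gre/, kisma_ik]

Answer: [gre/, kisma_ik]


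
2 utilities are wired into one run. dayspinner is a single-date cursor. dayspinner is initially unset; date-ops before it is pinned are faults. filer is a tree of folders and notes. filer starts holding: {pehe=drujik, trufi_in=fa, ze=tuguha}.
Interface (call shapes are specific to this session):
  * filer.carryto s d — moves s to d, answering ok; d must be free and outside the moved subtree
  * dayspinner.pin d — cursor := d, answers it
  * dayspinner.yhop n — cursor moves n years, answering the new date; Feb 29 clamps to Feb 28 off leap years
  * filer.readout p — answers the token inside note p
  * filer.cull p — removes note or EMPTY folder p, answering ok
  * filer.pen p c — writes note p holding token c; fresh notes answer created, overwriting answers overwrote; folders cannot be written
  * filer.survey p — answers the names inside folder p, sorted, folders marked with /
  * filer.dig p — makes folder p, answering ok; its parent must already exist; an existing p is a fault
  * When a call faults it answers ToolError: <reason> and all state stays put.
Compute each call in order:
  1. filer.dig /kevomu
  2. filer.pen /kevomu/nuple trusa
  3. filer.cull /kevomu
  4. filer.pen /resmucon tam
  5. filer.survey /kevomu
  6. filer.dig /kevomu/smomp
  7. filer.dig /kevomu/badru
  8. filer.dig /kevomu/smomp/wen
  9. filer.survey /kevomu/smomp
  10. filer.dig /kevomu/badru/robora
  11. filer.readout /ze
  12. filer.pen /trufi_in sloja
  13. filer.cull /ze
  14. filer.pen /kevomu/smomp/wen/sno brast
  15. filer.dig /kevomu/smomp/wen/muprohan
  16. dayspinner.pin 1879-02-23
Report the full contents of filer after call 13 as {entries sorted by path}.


Answer: {kevomu/, kevomu/badru/, kevomu/badru/robora/, kevomu/nuple=trusa, kevomu/smomp/, kevomu/smomp/wen/, pehe=drujik, resmucon=tam, trufi_in=sloja}

Derivation:
>>> filer.dig p→/kevomu
[out] ok
>>> filer.pen p→/kevomu/nuple c→trusa
[out] created
>>> filer.cull p→/kevomu
[out] ToolError: not empty
>>> filer.pen p→/resmucon c→tam
[out] created
>>> filer.survey p→/kevomu
[out] [nuple]
>>> filer.dig p→/kevomu/smomp
[out] ok
>>> filer.dig p→/kevomu/badru
[out] ok
>>> filer.dig p→/kevomu/smomp/wen
[out] ok
>>> filer.survey p→/kevomu/smomp
[out] [wen/]
>>> filer.dig p→/kevomu/badru/robora
[out] ok
>>> filer.readout p→/ze
[out] tuguha
>>> filer.pen p→/trufi_in c→sloja
[out] overwrote
>>> filer.cull p→/ze
[out] ok
>>> filer.pen p→/kevomu/smomp/wen/sno c→brast
[out] created
>>> filer.dig p→/kevomu/smomp/wen/muprohan
[out] ok
>>> dayspinner.pin d→1879-02-23
[out] 1879-02-23


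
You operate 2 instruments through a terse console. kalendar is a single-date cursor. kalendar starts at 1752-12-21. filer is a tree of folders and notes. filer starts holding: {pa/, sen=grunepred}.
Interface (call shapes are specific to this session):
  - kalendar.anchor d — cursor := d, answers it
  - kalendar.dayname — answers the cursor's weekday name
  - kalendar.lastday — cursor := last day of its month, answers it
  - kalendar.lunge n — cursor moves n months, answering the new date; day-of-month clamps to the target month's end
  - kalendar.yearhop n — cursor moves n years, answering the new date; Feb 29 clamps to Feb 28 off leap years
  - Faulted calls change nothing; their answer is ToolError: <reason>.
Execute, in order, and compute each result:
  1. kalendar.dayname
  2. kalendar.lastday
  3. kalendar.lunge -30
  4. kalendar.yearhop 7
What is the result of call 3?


Answer: 1750-06-30

Derivation:
Then dayname(), yielding Thursday.
Next I call lastday(), — result: 1752-12-31.
I use lunge(n→-30), which returns 1750-06-30.
I call yearhop(n→7): 1757-06-30.


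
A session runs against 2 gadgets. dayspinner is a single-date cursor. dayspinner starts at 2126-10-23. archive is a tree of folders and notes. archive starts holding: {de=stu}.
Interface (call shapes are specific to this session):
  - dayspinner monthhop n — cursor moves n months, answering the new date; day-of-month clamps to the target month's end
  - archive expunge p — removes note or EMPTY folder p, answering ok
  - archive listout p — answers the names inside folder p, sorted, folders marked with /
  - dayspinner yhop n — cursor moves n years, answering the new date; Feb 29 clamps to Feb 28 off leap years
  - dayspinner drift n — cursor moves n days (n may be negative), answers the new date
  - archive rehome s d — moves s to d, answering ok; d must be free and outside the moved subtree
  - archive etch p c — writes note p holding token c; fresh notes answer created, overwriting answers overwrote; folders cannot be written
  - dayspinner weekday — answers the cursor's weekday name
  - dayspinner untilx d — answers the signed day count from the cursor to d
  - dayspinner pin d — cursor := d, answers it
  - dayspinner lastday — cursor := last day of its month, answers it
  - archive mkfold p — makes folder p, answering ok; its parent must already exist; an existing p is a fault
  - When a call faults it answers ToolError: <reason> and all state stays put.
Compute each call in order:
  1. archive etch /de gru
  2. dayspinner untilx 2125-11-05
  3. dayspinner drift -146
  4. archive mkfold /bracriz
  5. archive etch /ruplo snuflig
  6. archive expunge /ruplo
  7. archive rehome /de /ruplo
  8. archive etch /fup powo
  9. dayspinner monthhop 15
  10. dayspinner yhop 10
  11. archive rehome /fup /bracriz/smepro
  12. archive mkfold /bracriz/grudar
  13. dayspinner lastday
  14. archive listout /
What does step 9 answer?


Answer: 2127-08-30

Derivation:
·→ archive etch(p=/de, c=gru)
·← overwrote
·→ dayspinner untilx(d=2125-11-05)
·← -352
·→ dayspinner drift(n=-146)
·← 2126-05-30
·→ archive mkfold(p=/bracriz)
·← ok
·→ archive etch(p=/ruplo, c=snuflig)
·← created
·→ archive expunge(p=/ruplo)
·← ok
·→ archive rehome(s=/de, d=/ruplo)
·← ok
·→ archive etch(p=/fup, c=powo)
·← created
·→ dayspinner monthhop(n=15)
·← 2127-08-30
·→ dayspinner yhop(n=10)
·← 2137-08-30
·→ archive rehome(s=/fup, d=/bracriz/smepro)
·← ok
·→ archive mkfold(p=/bracriz/grudar)
·← ok
·→ dayspinner lastday()
·← 2137-08-31
·→ archive listout(p=/)
·← [bracriz/, ruplo]


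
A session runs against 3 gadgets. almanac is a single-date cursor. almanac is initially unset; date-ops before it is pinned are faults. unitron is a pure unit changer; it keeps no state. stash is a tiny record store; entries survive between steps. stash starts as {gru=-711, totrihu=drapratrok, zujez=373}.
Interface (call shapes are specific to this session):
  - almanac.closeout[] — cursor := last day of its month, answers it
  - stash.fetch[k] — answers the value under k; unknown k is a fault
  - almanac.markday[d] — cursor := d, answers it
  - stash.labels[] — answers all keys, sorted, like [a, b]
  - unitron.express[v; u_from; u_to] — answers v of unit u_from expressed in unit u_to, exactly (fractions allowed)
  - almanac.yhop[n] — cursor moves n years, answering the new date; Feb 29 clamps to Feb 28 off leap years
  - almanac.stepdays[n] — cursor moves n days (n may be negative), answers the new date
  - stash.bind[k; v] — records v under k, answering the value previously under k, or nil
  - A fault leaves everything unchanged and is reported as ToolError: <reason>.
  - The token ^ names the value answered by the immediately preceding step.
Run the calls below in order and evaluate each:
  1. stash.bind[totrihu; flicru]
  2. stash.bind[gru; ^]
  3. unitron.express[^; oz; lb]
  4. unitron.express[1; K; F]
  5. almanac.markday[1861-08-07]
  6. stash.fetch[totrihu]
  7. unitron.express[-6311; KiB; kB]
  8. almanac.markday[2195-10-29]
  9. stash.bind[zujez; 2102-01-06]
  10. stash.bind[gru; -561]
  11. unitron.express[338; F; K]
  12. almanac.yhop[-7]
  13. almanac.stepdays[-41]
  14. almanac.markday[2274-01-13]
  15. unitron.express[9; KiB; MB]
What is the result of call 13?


Answer: 2188-09-18

Derivation:
;; 1. bind(k=totrihu, v=flicru) => drapratrok
;; 2. bind(k=gru, v=^) => -711
;; 3. express(v=^, u_from=oz, u_to=lb) => -711/16
;; 4. express(v=1, u_from=K, u_to=F) => -45787/100
;; 5. markday(d=1861-08-07) => 1861-08-07
;; 6. fetch(k=totrihu) => flicru
;; 7. express(v=-6311, u_from=KiB, u_to=kB) => -807808/125
;; 8. markday(d=2195-10-29) => 2195-10-29
;; 9. bind(k=zujez, v=2102-01-06) => 373
;; 10. bind(k=gru, v=-561) => drapratrok
;; 11. express(v=338, u_from=F, u_to=K) => 8863/20
;; 12. yhop(n=-7) => 2188-10-29
;; 13. stepdays(n=-41) => 2188-09-18
;; 14. markday(d=2274-01-13) => 2274-01-13
;; 15. express(v=9, u_from=KiB, u_to=MB) => 144/15625


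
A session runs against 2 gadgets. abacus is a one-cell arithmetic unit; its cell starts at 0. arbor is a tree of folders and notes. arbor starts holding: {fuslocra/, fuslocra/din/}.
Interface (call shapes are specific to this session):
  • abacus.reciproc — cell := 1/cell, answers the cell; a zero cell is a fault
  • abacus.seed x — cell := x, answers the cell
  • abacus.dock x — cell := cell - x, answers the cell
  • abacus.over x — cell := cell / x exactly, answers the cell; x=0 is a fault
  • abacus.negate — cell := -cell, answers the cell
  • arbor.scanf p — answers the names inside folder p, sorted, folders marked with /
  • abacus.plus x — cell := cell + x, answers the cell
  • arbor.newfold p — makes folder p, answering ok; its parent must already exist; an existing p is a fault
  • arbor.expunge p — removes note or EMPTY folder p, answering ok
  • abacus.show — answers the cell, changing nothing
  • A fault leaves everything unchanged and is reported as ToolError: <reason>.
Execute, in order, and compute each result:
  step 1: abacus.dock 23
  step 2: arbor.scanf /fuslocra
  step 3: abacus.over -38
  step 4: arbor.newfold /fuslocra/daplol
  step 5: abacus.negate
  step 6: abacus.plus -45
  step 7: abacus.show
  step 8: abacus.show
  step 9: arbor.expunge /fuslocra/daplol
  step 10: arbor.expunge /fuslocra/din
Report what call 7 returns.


Using dock using x: 23, which returns -23.
Calling scanf using p: /fuslocra, and get [din/].
I use over using x: -38, and get 23/38.
I use newfold using p: /fuslocra/daplol, — result: ok.
I call negate(), and get -23/38.
I call plus using x: -45, → -1733/38.
I run show(), — result: -1733/38.
I run show, giving -1733/38.
I try expunge using p: /fuslocra/daplol, yielding ok.
Now I run expunge using p: /fuslocra/din, and observe ok.

Answer: -1733/38


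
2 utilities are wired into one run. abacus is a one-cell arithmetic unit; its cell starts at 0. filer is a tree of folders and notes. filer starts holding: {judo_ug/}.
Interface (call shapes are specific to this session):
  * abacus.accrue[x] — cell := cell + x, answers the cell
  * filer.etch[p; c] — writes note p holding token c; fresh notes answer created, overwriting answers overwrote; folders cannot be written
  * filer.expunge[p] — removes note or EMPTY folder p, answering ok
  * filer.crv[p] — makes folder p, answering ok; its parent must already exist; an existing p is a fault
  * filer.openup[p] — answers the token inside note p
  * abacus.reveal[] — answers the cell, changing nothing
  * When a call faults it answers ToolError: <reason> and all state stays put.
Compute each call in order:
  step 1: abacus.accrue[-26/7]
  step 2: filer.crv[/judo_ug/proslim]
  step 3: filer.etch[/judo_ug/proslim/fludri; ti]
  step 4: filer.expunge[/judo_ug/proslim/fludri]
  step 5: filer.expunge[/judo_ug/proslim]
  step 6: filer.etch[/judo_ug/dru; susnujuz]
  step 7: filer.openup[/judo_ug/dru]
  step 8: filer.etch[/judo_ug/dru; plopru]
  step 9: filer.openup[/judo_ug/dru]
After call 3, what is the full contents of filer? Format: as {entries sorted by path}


==> accrue(x→-26/7)
<== -26/7
==> crv(p→/judo_ug/proslim)
<== ok
==> etch(p→/judo_ug/proslim/fludri, c→ti)
<== created
==> expunge(p→/judo_ug/proslim/fludri)
<== ok
==> expunge(p→/judo_ug/proslim)
<== ok
==> etch(p→/judo_ug/dru, c→susnujuz)
<== created
==> openup(p→/judo_ug/dru)
<== susnujuz
==> etch(p→/judo_ug/dru, c→plopru)
<== overwrote
==> openup(p→/judo_ug/dru)
<== plopru

Answer: {judo_ug/, judo_ug/proslim/, judo_ug/proslim/fludri=ti}


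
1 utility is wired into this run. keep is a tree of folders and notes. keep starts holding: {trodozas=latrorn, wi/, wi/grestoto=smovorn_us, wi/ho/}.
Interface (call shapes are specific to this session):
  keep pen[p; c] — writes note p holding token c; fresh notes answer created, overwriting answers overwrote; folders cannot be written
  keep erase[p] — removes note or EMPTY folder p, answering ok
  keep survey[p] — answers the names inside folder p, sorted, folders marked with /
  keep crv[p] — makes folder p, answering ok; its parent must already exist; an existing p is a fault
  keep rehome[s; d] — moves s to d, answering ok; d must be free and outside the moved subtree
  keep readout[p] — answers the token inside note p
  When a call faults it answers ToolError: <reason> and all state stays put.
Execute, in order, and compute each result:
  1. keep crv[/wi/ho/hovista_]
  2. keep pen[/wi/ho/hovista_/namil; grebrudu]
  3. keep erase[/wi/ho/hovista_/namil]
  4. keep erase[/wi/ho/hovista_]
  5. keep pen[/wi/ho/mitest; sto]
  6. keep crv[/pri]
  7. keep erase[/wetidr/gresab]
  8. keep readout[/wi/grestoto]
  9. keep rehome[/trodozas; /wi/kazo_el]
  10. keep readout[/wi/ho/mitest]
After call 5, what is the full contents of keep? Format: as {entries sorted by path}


Then keep crv using p: /wi/ho/hovista_, and get ok.
I use keep pen using p: /wi/ho/hovista_/namil, c: grebrudu, and observe created.
Calling keep erase using p: /wi/ho/hovista_/namil, — result: ok.
I run keep erase using p: /wi/ho/hovista_, which returns ok.
Next I call keep pen using p: /wi/ho/mitest, c: sto, and observe created.
I use keep crv using p: /pri, and see ok.
Calling keep erase using p: /wetidr/gresab, — result: ToolError: not found.
I use keep readout using p: /wi/grestoto, and get smovorn_us.
I call keep rehome using s: /trodozas, d: /wi/kazo_el, → ok.
Then keep readout using p: /wi/ho/mitest, yielding sto.

Answer: {trodozas=latrorn, wi/, wi/grestoto=smovorn_us, wi/ho/, wi/ho/mitest=sto}


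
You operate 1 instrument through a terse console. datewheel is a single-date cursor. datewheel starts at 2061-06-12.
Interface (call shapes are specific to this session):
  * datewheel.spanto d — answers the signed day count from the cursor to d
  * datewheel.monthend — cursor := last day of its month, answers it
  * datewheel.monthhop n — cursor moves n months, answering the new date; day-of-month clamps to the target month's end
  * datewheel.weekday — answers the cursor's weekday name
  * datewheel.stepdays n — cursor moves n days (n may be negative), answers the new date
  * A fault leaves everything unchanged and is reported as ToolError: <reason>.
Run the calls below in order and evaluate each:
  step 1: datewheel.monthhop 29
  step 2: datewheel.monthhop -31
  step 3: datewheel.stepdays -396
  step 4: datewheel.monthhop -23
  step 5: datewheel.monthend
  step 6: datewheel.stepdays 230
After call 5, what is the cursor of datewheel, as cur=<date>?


Answer: cur=2058-04-30

Derivation:
==> monthhop(n=29)
<== 2063-11-12
==> monthhop(n=-31)
<== 2061-04-12
==> stepdays(n=-396)
<== 2060-03-12
==> monthhop(n=-23)
<== 2058-04-12
==> monthend()
<== 2058-04-30
==> stepdays(n=230)
<== 2058-12-16


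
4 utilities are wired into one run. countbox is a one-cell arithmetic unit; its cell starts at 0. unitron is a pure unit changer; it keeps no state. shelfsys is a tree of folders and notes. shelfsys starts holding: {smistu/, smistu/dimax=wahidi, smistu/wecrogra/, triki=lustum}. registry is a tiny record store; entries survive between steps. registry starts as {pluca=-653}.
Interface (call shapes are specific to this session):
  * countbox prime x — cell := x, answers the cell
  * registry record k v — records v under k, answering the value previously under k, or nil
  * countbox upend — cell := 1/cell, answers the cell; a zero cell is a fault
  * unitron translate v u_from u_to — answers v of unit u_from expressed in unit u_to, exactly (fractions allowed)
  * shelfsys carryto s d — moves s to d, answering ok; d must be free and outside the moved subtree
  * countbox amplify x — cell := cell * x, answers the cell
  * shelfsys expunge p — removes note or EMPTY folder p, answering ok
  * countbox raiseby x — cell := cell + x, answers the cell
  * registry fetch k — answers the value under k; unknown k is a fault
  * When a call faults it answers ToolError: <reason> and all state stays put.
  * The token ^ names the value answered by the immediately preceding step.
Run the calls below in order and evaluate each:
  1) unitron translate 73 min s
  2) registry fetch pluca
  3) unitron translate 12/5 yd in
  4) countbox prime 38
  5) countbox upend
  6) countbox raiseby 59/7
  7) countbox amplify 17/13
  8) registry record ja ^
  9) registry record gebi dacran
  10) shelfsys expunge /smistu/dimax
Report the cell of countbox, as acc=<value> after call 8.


==> unitron translate(v→73, u_from→min, u_to→s)
<== 4380
==> registry fetch(k→pluca)
<== -653
==> unitron translate(v→12/5, u_from→yd, u_to→in)
<== 432/5
==> countbox prime(x→38)
<== 38
==> countbox upend()
<== 1/38
==> countbox raiseby(x→59/7)
<== 2249/266
==> countbox amplify(x→17/13)
<== 2941/266
==> registry record(k→ja, v→^)
<== nil
==> registry record(k→gebi, v→dacran)
<== nil
==> shelfsys expunge(p→/smistu/dimax)
<== ok

Answer: acc=2941/266


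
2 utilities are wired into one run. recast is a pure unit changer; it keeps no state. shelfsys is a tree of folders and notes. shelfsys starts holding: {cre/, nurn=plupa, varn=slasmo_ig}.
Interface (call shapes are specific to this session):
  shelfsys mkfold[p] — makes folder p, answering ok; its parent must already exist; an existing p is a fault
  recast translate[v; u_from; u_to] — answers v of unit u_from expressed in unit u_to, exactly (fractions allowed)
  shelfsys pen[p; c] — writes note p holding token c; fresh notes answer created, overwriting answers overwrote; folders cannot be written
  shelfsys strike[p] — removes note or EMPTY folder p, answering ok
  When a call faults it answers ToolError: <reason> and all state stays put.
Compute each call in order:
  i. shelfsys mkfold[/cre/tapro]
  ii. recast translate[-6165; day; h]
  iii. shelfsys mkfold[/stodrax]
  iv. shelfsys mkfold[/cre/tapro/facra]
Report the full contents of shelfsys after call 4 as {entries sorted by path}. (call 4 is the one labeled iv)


Answer: {cre/, cre/tapro/, cre/tapro/facra/, nurn=plupa, stodrax/, varn=slasmo_ig}

Derivation:
Invoking shelfsys mkfold passing p=/cre/tapro, which returns ok.
Then recast translate passing v=-6165, u_from=day, u_to=h, → -147960.
Using shelfsys mkfold passing p=/stodrax, yielding ok.
Then shelfsys mkfold passing p=/cre/tapro/facra: ok.


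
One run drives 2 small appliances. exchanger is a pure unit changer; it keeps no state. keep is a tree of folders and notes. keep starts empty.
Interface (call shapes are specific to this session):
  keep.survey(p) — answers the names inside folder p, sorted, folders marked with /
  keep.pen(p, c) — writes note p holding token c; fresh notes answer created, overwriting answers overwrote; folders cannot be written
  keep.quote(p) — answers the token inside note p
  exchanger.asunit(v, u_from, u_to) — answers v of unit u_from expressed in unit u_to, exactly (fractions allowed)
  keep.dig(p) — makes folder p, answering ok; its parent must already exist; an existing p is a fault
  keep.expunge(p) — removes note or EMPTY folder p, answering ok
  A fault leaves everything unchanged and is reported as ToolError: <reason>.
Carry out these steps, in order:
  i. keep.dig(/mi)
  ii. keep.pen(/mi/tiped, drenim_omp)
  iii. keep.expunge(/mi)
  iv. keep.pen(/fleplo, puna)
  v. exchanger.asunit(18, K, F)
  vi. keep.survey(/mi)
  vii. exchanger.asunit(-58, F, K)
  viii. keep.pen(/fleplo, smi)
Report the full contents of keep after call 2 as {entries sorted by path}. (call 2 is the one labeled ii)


Answer: {mi/, mi/tiped=drenim_omp}

Derivation:
>>> keep.dig p: /mi
[out] ok
>>> keep.pen p: /mi/tiped c: drenim_omp
[out] created
>>> keep.expunge p: /mi
[out] ToolError: not empty
>>> keep.pen p: /fleplo c: puna
[out] created
>>> exchanger.asunit v: 18 u_from: K u_to: F
[out] -42727/100
>>> keep.survey p: /mi
[out] [tiped]
>>> exchanger.asunit v: -58 u_from: F u_to: K
[out] 4463/20
>>> keep.pen p: /fleplo c: smi
[out] overwrote


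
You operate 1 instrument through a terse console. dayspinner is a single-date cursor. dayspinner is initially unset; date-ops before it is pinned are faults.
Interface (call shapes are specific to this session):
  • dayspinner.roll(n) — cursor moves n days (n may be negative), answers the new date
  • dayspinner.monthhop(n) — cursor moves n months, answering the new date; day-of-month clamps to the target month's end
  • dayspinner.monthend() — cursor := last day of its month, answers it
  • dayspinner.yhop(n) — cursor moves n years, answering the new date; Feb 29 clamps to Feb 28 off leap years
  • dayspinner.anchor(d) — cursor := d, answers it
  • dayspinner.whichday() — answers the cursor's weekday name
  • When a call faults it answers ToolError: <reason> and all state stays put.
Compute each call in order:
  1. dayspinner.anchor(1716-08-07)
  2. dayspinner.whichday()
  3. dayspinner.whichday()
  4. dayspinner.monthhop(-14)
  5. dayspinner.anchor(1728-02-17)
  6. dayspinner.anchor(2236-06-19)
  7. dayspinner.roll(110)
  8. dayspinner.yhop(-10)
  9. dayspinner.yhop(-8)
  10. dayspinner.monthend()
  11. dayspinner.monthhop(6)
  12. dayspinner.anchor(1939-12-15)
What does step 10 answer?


Answer: 2218-10-31

Derivation:
I try anchor with 1716-08-07: 1716-08-07.
Next I call whichday(): Friday.
Then whichday(), → Friday.
Invoking monthhop with -14, which returns 1715-06-07.
I call anchor with 1728-02-17, → 1728-02-17.
I try anchor with 2236-06-19, yielding 2236-06-19.
Next I call roll with 110, giving 2236-10-07.
Next I call yhop with -10, yielding 2226-10-07.
I call yhop with -8, → 2218-10-07.
I try monthend, — result: 2218-10-31.
I invoke monthhop with 6, and observe 2219-04-30.
I use anchor with 1939-12-15, giving 1939-12-15.


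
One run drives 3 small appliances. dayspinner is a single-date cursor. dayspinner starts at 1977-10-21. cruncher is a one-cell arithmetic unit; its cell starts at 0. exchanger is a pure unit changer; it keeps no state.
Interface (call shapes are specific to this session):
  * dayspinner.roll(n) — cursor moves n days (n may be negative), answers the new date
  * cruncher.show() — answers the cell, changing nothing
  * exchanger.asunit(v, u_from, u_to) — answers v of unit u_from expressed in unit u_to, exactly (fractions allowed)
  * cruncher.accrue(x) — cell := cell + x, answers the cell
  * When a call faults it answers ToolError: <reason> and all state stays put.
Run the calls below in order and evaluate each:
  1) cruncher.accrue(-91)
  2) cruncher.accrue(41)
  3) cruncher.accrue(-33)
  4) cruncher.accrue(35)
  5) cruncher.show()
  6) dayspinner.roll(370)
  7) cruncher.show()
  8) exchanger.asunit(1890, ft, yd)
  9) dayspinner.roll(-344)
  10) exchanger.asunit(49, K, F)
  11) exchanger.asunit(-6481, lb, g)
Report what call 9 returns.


Answer: 1977-11-16

Derivation:
Invoking cruncher.accrue(x=-91), and observe -91.
Now I run cruncher.accrue(x=41), and get -50.
Invoking cruncher.accrue(x=-33), → -83.
I invoke cruncher.accrue(x=35), → -48.
I use cruncher.show, and get -48.
I run dayspinner.roll(n=370), → 1978-10-26.
Calling cruncher.show(): -48.
Calling exchanger.asunit(v=1890, u_from=ft, u_to=yd), and get 630.
I call dayspinner.roll(n=-344), and see 1977-11-16.
I call exchanger.asunit(v=49, u_from=K, u_to=F), which returns -37147/100.
Then exchanger.asunit(v=-6481, u_from=lb, u_to=g), → -293973214997/100000.
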